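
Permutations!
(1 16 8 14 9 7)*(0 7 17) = (0 7 1 16 8 14 9 17) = [7, 16, 2, 3, 4, 5, 6, 1, 14, 17, 10, 11, 12, 13, 9, 15, 8, 0]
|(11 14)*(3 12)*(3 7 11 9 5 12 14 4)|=8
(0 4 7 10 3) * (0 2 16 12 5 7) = [4, 1, 16, 2, 0, 7, 6, 10, 8, 9, 3, 11, 5, 13, 14, 15, 12] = (0 4)(2 16 12 5 7 10 3)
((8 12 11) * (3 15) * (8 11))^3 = ((3 15)(8 12))^3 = (3 15)(8 12)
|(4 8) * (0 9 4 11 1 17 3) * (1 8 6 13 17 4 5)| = 18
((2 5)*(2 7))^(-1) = ((2 5 7))^(-1) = (2 7 5)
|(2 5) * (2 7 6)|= 4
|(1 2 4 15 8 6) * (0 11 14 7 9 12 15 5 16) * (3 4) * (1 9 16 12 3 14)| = |(0 11 1 2 14 7 16)(3 4 5 12 15 8 6 9)| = 56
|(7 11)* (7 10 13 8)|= |(7 11 10 13 8)|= 5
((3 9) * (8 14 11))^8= ((3 9)(8 14 11))^8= (8 11 14)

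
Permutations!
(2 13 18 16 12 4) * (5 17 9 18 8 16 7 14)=(2 13 8 16 12 4)(5 17 9 18 7 14)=[0, 1, 13, 3, 2, 17, 6, 14, 16, 18, 10, 11, 4, 8, 5, 15, 12, 9, 7]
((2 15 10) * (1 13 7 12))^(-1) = (1 12 7 13)(2 10 15)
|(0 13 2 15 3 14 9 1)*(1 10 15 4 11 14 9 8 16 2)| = 12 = |(0 13 1)(2 4 11 14 8 16)(3 9 10 15)|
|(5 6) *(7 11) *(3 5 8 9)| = 10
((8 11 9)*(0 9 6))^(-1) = (0 6 11 8 9) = ((0 9 8 11 6))^(-1)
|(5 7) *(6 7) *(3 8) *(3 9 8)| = |(5 6 7)(8 9)| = 6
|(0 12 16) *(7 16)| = |(0 12 7 16)| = 4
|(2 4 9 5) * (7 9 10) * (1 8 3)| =6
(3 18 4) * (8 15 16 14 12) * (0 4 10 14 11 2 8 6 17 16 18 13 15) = (0 4 3 13 15 18 10 14 12 6 17 16 11 2 8) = [4, 1, 8, 13, 3, 5, 17, 7, 0, 9, 14, 2, 6, 15, 12, 18, 11, 16, 10]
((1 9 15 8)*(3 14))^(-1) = (1 8 15 9)(3 14)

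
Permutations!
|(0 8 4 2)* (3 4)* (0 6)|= 6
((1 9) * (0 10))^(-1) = ((0 10)(1 9))^(-1) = (0 10)(1 9)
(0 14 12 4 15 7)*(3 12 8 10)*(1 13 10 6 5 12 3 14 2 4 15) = [2, 13, 4, 3, 1, 12, 5, 0, 6, 9, 14, 11, 15, 10, 8, 7] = (0 2 4 1 13 10 14 8 6 5 12 15 7)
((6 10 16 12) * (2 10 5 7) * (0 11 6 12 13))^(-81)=(16)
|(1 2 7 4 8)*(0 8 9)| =|(0 8 1 2 7 4 9)| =7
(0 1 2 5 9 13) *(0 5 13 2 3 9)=[1, 3, 13, 9, 4, 0, 6, 7, 8, 2, 10, 11, 12, 5]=(0 1 3 9 2 13 5)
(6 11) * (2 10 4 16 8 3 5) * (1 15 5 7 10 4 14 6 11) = (1 15 5 2 4 16 8 3 7 10 14 6) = [0, 15, 4, 7, 16, 2, 1, 10, 3, 9, 14, 11, 12, 13, 6, 5, 8]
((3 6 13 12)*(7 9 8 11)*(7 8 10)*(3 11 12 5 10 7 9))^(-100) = ((3 6 13 5 10 9 7)(8 12 11))^(-100) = (3 9 5 6 7 10 13)(8 11 12)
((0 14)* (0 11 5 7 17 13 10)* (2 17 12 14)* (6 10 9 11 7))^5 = ((0 2 17 13 9 11 5 6 10)(7 12 14))^5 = (0 11 2 5 17 6 13 10 9)(7 14 12)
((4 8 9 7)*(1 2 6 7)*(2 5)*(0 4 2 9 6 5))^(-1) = ((0 4 8 6 7 2 5 9 1))^(-1) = (0 1 9 5 2 7 6 8 4)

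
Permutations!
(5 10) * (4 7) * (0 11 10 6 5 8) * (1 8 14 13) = (0 11 10 14 13 1 8)(4 7)(5 6) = [11, 8, 2, 3, 7, 6, 5, 4, 0, 9, 14, 10, 12, 1, 13]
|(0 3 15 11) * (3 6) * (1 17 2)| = 15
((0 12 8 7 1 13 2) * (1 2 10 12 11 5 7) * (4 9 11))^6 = ((0 4 9 11 5 7 2)(1 13 10 12 8))^6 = (0 2 7 5 11 9 4)(1 13 10 12 8)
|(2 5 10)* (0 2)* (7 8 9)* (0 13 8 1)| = |(0 2 5 10 13 8 9 7 1)| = 9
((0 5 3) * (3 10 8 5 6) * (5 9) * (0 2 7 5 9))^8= (10)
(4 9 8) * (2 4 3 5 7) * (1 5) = [0, 5, 4, 1, 9, 7, 6, 2, 3, 8] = (1 5 7 2 4 9 8 3)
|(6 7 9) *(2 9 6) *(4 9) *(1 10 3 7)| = |(1 10 3 7 6)(2 4 9)| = 15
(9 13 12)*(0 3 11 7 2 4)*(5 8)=(0 3 11 7 2 4)(5 8)(9 13 12)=[3, 1, 4, 11, 0, 8, 6, 2, 5, 13, 10, 7, 9, 12]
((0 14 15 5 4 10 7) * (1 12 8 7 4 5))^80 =(0 1 7 15 8 14 12)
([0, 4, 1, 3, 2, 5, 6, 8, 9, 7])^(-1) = (1 2 4)(7 9 8)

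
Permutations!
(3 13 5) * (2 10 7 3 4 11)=(2 10 7 3 13 5 4 11)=[0, 1, 10, 13, 11, 4, 6, 3, 8, 9, 7, 2, 12, 5]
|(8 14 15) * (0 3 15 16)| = |(0 3 15 8 14 16)| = 6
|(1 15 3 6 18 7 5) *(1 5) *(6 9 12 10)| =9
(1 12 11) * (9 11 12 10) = (12)(1 10 9 11) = [0, 10, 2, 3, 4, 5, 6, 7, 8, 11, 9, 1, 12]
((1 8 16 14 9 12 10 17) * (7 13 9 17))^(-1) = (1 17 14 16 8)(7 10 12 9 13)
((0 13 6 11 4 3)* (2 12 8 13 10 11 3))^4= ((0 10 11 4 2 12 8 13 6 3))^4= (0 2 6 11 8)(3 4 13 10 12)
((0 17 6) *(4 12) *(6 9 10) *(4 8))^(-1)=(0 6 10 9 17)(4 8 12)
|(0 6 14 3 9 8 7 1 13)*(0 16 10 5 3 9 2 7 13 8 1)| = 13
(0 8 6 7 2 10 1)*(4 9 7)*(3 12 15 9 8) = [3, 0, 10, 12, 8, 5, 4, 2, 6, 7, 1, 11, 15, 13, 14, 9] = (0 3 12 15 9 7 2 10 1)(4 8 6)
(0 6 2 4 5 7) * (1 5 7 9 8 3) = (0 6 2 4 7)(1 5 9 8 3) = [6, 5, 4, 1, 7, 9, 2, 0, 3, 8]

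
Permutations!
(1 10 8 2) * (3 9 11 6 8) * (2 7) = (1 10 3 9 11 6 8 7 2) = [0, 10, 1, 9, 4, 5, 8, 2, 7, 11, 3, 6]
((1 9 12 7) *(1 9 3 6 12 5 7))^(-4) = ((1 3 6 12)(5 7 9))^(-4) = (12)(5 9 7)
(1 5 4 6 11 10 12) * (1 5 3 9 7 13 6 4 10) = [0, 3, 2, 9, 4, 10, 11, 13, 8, 7, 12, 1, 5, 6] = (1 3 9 7 13 6 11)(5 10 12)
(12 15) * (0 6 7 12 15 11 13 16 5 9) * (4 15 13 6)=[4, 1, 2, 3, 15, 9, 7, 12, 8, 0, 10, 6, 11, 16, 14, 13, 5]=(0 4 15 13 16 5 9)(6 7 12 11)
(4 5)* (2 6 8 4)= [0, 1, 6, 3, 5, 2, 8, 7, 4]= (2 6 8 4 5)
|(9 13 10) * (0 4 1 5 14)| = 15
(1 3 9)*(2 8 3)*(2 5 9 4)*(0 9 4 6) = (0 9 1 5 4 2 8 3 6) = [9, 5, 8, 6, 2, 4, 0, 7, 3, 1]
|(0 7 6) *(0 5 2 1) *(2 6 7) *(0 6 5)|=|(7)(0 2 1 6)|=4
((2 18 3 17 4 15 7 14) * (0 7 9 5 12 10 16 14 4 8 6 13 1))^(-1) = (0 1 13 6 8 17 3 18 2 14 16 10 12 5 9 15 4 7)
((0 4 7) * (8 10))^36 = (10)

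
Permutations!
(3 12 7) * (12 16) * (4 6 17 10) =(3 16 12 7)(4 6 17 10) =[0, 1, 2, 16, 6, 5, 17, 3, 8, 9, 4, 11, 7, 13, 14, 15, 12, 10]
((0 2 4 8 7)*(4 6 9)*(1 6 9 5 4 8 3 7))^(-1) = ((0 2 9 8 1 6 5 4 3 7))^(-1) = (0 7 3 4 5 6 1 8 9 2)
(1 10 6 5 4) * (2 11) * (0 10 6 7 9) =(0 10 7 9)(1 6 5 4)(2 11) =[10, 6, 11, 3, 1, 4, 5, 9, 8, 0, 7, 2]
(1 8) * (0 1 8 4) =(8)(0 1 4) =[1, 4, 2, 3, 0, 5, 6, 7, 8]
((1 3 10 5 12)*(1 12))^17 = ((12)(1 3 10 5))^17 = (12)(1 3 10 5)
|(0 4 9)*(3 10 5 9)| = 6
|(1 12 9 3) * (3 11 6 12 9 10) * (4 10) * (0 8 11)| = |(0 8 11 6 12 4 10 3 1 9)| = 10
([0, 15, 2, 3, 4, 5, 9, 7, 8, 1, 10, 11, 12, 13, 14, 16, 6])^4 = (1 9 6 16 15)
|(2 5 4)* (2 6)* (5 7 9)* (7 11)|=|(2 11 7 9 5 4 6)|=7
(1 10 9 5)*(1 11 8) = (1 10 9 5 11 8) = [0, 10, 2, 3, 4, 11, 6, 7, 1, 5, 9, 8]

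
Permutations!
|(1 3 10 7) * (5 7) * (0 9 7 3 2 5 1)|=15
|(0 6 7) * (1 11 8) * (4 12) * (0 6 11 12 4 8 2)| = 6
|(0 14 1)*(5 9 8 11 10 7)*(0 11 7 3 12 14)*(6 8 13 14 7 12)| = 12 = |(1 11 10 3 6 8 12 7 5 9 13 14)|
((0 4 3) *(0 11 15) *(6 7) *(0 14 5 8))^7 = (0 8 5 14 15 11 3 4)(6 7)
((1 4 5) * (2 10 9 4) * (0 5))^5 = (0 9 2 5 4 10 1)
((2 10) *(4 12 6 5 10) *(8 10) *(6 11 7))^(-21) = (2 5 11)(4 8 7)(6 12 10) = ((2 4 12 11 7 6 5 8 10))^(-21)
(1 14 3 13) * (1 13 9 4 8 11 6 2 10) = (1 14 3 9 4 8 11 6 2 10) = [0, 14, 10, 9, 8, 5, 2, 7, 11, 4, 1, 6, 12, 13, 3]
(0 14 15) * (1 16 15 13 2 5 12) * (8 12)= (0 14 13 2 5 8 12 1 16 15)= [14, 16, 5, 3, 4, 8, 6, 7, 12, 9, 10, 11, 1, 2, 13, 0, 15]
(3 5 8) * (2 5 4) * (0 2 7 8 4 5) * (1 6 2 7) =(0 7 8 3 5 4 1 6 2) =[7, 6, 0, 5, 1, 4, 2, 8, 3]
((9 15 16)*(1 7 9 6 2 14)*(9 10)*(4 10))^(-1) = (1 14 2 6 16 15 9 10 4 7)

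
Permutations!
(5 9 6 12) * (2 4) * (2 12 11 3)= (2 4 12 5 9 6 11 3)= [0, 1, 4, 2, 12, 9, 11, 7, 8, 6, 10, 3, 5]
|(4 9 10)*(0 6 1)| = 3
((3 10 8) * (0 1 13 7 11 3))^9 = (0 1 13 7 11 3 10 8)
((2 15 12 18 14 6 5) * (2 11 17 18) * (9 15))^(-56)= ((2 9 15 12)(5 11 17 18 14 6))^(-56)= (5 14 17)(6 18 11)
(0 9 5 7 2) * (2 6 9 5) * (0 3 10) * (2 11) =[5, 1, 3, 10, 4, 7, 9, 6, 8, 11, 0, 2] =(0 5 7 6 9 11 2 3 10)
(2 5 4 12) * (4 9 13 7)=[0, 1, 5, 3, 12, 9, 6, 4, 8, 13, 10, 11, 2, 7]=(2 5 9 13 7 4 12)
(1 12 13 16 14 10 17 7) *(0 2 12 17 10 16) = (0 2 12 13)(1 17 7)(14 16) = [2, 17, 12, 3, 4, 5, 6, 1, 8, 9, 10, 11, 13, 0, 16, 15, 14, 7]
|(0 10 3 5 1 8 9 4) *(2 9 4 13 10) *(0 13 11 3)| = 11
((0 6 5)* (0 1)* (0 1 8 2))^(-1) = (0 2 8 5 6)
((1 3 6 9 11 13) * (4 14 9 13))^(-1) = (1 13 6 3)(4 11 9 14)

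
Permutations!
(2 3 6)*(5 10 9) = [0, 1, 3, 6, 4, 10, 2, 7, 8, 5, 9] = (2 3 6)(5 10 9)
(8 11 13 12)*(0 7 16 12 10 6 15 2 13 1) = (0 7 16 12 8 11 1)(2 13 10 6 15) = [7, 0, 13, 3, 4, 5, 15, 16, 11, 9, 6, 1, 8, 10, 14, 2, 12]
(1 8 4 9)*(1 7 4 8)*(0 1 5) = [1, 5, 2, 3, 9, 0, 6, 4, 8, 7] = (0 1 5)(4 9 7)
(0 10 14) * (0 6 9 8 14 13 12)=(0 10 13 12)(6 9 8 14)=[10, 1, 2, 3, 4, 5, 9, 7, 14, 8, 13, 11, 0, 12, 6]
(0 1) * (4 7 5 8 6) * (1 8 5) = (0 8 6 4 7 1) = [8, 0, 2, 3, 7, 5, 4, 1, 6]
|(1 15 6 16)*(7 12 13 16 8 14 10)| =10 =|(1 15 6 8 14 10 7 12 13 16)|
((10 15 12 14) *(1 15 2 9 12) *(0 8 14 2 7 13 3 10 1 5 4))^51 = (0 14 15 4 8 1 5)(3 13 7 10)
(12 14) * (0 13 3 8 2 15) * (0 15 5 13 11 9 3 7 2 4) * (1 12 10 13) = (15)(0 11 9 3 8 4)(1 12 14 10 13 7 2 5) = [11, 12, 5, 8, 0, 1, 6, 2, 4, 3, 13, 9, 14, 7, 10, 15]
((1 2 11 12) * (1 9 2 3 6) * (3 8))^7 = ((1 8 3 6)(2 11 12 9))^7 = (1 6 3 8)(2 9 12 11)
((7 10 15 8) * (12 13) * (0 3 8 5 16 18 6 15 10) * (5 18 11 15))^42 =(18)(0 8)(3 7)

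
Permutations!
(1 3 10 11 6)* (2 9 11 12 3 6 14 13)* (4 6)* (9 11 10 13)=(1 4 6)(2 11 14 9 10 12 3 13)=[0, 4, 11, 13, 6, 5, 1, 7, 8, 10, 12, 14, 3, 2, 9]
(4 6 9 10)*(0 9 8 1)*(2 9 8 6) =(0 8 1)(2 9 10 4) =[8, 0, 9, 3, 2, 5, 6, 7, 1, 10, 4]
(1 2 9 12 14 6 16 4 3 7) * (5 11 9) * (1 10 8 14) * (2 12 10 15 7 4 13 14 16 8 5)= (1 12)(3 4)(5 11 9 10)(6 8 16 13 14)(7 15)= [0, 12, 2, 4, 3, 11, 8, 15, 16, 10, 5, 9, 1, 14, 6, 7, 13]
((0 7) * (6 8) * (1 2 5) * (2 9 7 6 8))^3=(0 5 7 2 9 6 1)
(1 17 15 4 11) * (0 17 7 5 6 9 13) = (0 17 15 4 11 1 7 5 6 9 13) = [17, 7, 2, 3, 11, 6, 9, 5, 8, 13, 10, 1, 12, 0, 14, 4, 16, 15]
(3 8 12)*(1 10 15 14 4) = (1 10 15 14 4)(3 8 12) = [0, 10, 2, 8, 1, 5, 6, 7, 12, 9, 15, 11, 3, 13, 4, 14]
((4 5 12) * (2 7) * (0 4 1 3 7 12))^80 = ((0 4 5)(1 3 7 2 12))^80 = (12)(0 5 4)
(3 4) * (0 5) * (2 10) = (0 5)(2 10)(3 4) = [5, 1, 10, 4, 3, 0, 6, 7, 8, 9, 2]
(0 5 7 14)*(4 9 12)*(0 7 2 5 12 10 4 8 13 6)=[12, 1, 5, 3, 9, 2, 0, 14, 13, 10, 4, 11, 8, 6, 7]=(0 12 8 13 6)(2 5)(4 9 10)(7 14)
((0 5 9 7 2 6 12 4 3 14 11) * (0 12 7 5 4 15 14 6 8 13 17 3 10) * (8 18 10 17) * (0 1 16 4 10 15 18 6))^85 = (18)(0 10 1 16 4 17 3)(2 6 7)(5 9)(8 13)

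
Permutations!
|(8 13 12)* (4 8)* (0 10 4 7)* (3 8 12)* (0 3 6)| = |(0 10 4 12 7 3 8 13 6)| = 9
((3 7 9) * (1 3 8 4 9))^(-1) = ((1 3 7)(4 9 8))^(-1) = (1 7 3)(4 8 9)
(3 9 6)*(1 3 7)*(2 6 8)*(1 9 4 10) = (1 3 4 10)(2 6 7 9 8) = [0, 3, 6, 4, 10, 5, 7, 9, 2, 8, 1]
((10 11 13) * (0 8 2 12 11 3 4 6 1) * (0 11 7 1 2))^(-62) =(1 12 6 3 13)(2 4 10 11 7)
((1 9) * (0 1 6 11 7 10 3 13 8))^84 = ((0 1 9 6 11 7 10 3 13 8))^84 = (0 11 13 9 10)(1 7 8 6 3)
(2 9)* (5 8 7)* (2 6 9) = (5 8 7)(6 9) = [0, 1, 2, 3, 4, 8, 9, 5, 7, 6]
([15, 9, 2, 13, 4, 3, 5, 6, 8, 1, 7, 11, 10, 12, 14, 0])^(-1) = [15, 9, 2, 5, 4, 6, 7, 10, 8, 1, 12, 11, 13, 3, 14, 0]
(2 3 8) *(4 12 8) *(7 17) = (2 3 4 12 8)(7 17) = [0, 1, 3, 4, 12, 5, 6, 17, 2, 9, 10, 11, 8, 13, 14, 15, 16, 7]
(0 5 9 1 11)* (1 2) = [5, 11, 1, 3, 4, 9, 6, 7, 8, 2, 10, 0] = (0 5 9 2 1 11)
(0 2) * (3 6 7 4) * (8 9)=(0 2)(3 6 7 4)(8 9)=[2, 1, 0, 6, 3, 5, 7, 4, 9, 8]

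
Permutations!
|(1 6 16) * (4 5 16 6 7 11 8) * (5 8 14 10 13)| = 8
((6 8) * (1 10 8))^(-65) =((1 10 8 6))^(-65) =(1 6 8 10)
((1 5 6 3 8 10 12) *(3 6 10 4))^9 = (1 5 10 12)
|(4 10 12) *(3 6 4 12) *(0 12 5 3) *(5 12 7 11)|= 8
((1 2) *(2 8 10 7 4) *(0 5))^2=(1 10 4)(2 8 7)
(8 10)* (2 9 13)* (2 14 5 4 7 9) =(4 7 9 13 14 5)(8 10) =[0, 1, 2, 3, 7, 4, 6, 9, 10, 13, 8, 11, 12, 14, 5]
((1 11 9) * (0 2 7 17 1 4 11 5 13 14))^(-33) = (0 14 13 5 1 17 7 2)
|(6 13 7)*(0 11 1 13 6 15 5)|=7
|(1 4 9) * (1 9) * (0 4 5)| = |(9)(0 4 1 5)| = 4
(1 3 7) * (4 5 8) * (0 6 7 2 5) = (0 6 7 1 3 2 5 8 4) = [6, 3, 5, 2, 0, 8, 7, 1, 4]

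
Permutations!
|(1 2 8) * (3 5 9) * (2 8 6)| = |(1 8)(2 6)(3 5 9)| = 6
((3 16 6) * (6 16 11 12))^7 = ((16)(3 11 12 6))^7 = (16)(3 6 12 11)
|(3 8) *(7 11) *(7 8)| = |(3 7 11 8)| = 4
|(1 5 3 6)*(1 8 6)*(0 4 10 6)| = 15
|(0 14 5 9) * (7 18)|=|(0 14 5 9)(7 18)|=4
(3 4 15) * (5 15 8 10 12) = (3 4 8 10 12 5 15) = [0, 1, 2, 4, 8, 15, 6, 7, 10, 9, 12, 11, 5, 13, 14, 3]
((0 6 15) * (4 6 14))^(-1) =(0 15 6 4 14)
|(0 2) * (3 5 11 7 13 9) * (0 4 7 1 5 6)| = |(0 2 4 7 13 9 3 6)(1 5 11)| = 24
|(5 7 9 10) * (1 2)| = |(1 2)(5 7 9 10)| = 4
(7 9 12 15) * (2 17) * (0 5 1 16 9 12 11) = (0 5 1 16 9 11)(2 17)(7 12 15) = [5, 16, 17, 3, 4, 1, 6, 12, 8, 11, 10, 0, 15, 13, 14, 7, 9, 2]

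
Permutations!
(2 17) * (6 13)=[0, 1, 17, 3, 4, 5, 13, 7, 8, 9, 10, 11, 12, 6, 14, 15, 16, 2]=(2 17)(6 13)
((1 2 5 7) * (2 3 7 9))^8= (1 7 3)(2 9 5)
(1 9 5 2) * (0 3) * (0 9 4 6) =(0 3 9 5 2 1 4 6) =[3, 4, 1, 9, 6, 2, 0, 7, 8, 5]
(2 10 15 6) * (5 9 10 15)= [0, 1, 15, 3, 4, 9, 2, 7, 8, 10, 5, 11, 12, 13, 14, 6]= (2 15 6)(5 9 10)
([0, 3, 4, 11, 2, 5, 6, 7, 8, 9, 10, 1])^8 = [0, 11, 2, 1, 4, 5, 6, 7, 8, 9, 10, 3]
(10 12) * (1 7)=[0, 7, 2, 3, 4, 5, 6, 1, 8, 9, 12, 11, 10]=(1 7)(10 12)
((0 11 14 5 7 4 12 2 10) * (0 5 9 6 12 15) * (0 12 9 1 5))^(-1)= ((0 11 14 1 5 7 4 15 12 2 10)(6 9))^(-1)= (0 10 2 12 15 4 7 5 1 14 11)(6 9)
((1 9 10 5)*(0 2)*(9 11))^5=(11)(0 2)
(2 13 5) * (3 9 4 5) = (2 13 3 9 4 5) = [0, 1, 13, 9, 5, 2, 6, 7, 8, 4, 10, 11, 12, 3]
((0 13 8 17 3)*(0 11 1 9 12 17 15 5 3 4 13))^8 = ((1 9 12 17 4 13 8 15 5 3 11))^8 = (1 5 13 12 11 15 4 9 3 8 17)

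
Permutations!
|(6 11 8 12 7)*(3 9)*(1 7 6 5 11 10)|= |(1 7 5 11 8 12 6 10)(3 9)|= 8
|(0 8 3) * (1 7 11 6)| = |(0 8 3)(1 7 11 6)| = 12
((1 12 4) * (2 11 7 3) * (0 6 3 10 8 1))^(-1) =(0 4 12 1 8 10 7 11 2 3 6)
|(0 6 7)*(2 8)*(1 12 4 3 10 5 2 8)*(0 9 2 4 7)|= |(0 6)(1 12 7 9 2)(3 10 5 4)|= 20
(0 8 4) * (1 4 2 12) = [8, 4, 12, 3, 0, 5, 6, 7, 2, 9, 10, 11, 1] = (0 8 2 12 1 4)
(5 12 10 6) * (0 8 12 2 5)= [8, 1, 5, 3, 4, 2, 0, 7, 12, 9, 6, 11, 10]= (0 8 12 10 6)(2 5)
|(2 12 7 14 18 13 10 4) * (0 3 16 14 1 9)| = 13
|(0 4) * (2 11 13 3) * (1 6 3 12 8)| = 8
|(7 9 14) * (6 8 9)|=5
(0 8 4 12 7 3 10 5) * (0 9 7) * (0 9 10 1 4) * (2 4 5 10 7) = (0 8)(1 5 7 3)(2 4 12 9) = [8, 5, 4, 1, 12, 7, 6, 3, 0, 2, 10, 11, 9]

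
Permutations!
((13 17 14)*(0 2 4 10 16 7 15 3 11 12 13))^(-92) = (0 14 17 13 12 11 3 15 7 16 10 4 2)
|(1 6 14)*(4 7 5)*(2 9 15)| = 3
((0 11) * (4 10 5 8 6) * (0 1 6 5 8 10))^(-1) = ((0 11 1 6 4)(5 10 8))^(-1) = (0 4 6 1 11)(5 8 10)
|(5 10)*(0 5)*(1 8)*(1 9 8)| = |(0 5 10)(8 9)| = 6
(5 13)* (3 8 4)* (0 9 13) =(0 9 13 5)(3 8 4) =[9, 1, 2, 8, 3, 0, 6, 7, 4, 13, 10, 11, 12, 5]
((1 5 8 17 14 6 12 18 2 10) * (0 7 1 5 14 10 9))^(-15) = (0 14 18)(1 12 9)(2 7 6)(5 8 17 10)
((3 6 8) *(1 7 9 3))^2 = ((1 7 9 3 6 8))^2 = (1 9 6)(3 8 7)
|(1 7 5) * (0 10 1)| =|(0 10 1 7 5)| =5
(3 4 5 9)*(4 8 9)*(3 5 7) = [0, 1, 2, 8, 7, 4, 6, 3, 9, 5] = (3 8 9 5 4 7)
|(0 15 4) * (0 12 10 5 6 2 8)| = 9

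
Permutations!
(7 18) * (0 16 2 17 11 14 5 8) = [16, 1, 17, 3, 4, 8, 6, 18, 0, 9, 10, 14, 12, 13, 5, 15, 2, 11, 7] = (0 16 2 17 11 14 5 8)(7 18)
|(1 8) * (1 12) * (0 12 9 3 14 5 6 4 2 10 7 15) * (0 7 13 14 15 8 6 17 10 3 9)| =|(0 12 1 6 4 2 3 15 7 8)(5 17 10 13 14)| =10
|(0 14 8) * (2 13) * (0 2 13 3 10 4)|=7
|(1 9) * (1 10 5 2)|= 5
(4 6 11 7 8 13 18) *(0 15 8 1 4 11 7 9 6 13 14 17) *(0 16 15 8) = (0 8 14 17 16 15)(1 4 13 18 11 9 6 7) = [8, 4, 2, 3, 13, 5, 7, 1, 14, 6, 10, 9, 12, 18, 17, 0, 15, 16, 11]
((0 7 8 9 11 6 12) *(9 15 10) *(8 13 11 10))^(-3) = (0 11)(6 7)(8 15)(9 10)(12 13)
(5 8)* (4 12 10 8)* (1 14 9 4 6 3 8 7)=(1 14 9 4 12 10 7)(3 8 5 6)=[0, 14, 2, 8, 12, 6, 3, 1, 5, 4, 7, 11, 10, 13, 9]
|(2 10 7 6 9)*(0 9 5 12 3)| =|(0 9 2 10 7 6 5 12 3)| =9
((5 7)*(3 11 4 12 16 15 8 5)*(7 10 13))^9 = (3 13 5 15 12 11 7 10 8 16 4) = ((3 11 4 12 16 15 8 5 10 13 7))^9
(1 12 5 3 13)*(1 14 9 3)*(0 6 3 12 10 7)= [6, 10, 2, 13, 4, 1, 3, 0, 8, 12, 7, 11, 5, 14, 9]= (0 6 3 13 14 9 12 5 1 10 7)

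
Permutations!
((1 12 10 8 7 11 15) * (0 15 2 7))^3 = ((0 15 1 12 10 8)(2 7 11))^3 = (0 12)(1 8)(10 15)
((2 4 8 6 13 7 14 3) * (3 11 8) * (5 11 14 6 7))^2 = ((14)(2 4 3)(5 11 8 7 6 13))^2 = (14)(2 3 4)(5 8 6)(7 13 11)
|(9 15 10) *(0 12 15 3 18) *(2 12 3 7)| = 6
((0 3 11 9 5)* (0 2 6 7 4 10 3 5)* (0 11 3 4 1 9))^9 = (0 5 2 6 7 1 9 11)(4 10)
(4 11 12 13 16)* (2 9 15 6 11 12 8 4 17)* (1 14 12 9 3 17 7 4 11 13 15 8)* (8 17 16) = (1 14 12 15 6 13 8 11)(2 3 16 7 4 9 17) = [0, 14, 3, 16, 9, 5, 13, 4, 11, 17, 10, 1, 15, 8, 12, 6, 7, 2]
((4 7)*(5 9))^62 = ((4 7)(5 9))^62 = (9)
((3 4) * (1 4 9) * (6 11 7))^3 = (11)(1 9 3 4)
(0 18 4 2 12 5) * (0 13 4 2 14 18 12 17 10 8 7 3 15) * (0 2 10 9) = (0 12 5 13 4 14 18 10 8 7 3 15 2 17 9) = [12, 1, 17, 15, 14, 13, 6, 3, 7, 0, 8, 11, 5, 4, 18, 2, 16, 9, 10]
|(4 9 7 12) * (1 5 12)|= 6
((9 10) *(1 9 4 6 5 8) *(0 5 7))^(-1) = ((0 5 8 1 9 10 4 6 7))^(-1) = (0 7 6 4 10 9 1 8 5)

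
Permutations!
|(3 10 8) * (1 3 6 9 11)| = |(1 3 10 8 6 9 11)| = 7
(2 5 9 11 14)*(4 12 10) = (2 5 9 11 14)(4 12 10) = [0, 1, 5, 3, 12, 9, 6, 7, 8, 11, 4, 14, 10, 13, 2]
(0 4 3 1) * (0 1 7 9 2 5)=(0 4 3 7 9 2 5)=[4, 1, 5, 7, 3, 0, 6, 9, 8, 2]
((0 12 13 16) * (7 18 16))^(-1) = (0 16 18 7 13 12)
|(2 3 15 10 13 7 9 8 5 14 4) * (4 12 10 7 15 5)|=12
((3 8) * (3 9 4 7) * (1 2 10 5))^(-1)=(1 5 10 2)(3 7 4 9 8)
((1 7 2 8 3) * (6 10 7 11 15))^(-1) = (1 3 8 2 7 10 6 15 11)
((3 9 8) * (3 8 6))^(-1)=((3 9 6))^(-1)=(3 6 9)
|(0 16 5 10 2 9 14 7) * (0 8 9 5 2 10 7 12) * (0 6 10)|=|(0 16 2 5 7 8 9 14 12 6 10)|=11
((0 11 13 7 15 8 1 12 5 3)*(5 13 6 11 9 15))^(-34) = (0 13 15 5 1)(3 12 9 7 8)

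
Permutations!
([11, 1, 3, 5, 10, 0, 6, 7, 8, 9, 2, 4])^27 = (0 5 3 2 10 4 11)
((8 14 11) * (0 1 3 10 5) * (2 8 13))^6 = ((0 1 3 10 5)(2 8 14 11 13))^6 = (0 1 3 10 5)(2 8 14 11 13)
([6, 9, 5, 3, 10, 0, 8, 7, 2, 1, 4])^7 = (0 8 5 6 2)(1 9)(4 10)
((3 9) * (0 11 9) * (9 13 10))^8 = ((0 11 13 10 9 3))^8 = (0 13 9)(3 11 10)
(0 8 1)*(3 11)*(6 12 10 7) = (0 8 1)(3 11)(6 12 10 7) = [8, 0, 2, 11, 4, 5, 12, 6, 1, 9, 7, 3, 10]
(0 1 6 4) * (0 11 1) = (1 6 4 11) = [0, 6, 2, 3, 11, 5, 4, 7, 8, 9, 10, 1]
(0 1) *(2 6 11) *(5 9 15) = [1, 0, 6, 3, 4, 9, 11, 7, 8, 15, 10, 2, 12, 13, 14, 5] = (0 1)(2 6 11)(5 9 15)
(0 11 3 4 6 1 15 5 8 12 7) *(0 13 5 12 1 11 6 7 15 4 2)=(0 6 11 3 2)(1 4 7 13 5 8)(12 15)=[6, 4, 0, 2, 7, 8, 11, 13, 1, 9, 10, 3, 15, 5, 14, 12]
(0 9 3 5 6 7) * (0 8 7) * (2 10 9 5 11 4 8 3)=(0 5 6)(2 10 9)(3 11 4 8 7)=[5, 1, 10, 11, 8, 6, 0, 3, 7, 2, 9, 4]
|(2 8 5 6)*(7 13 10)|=12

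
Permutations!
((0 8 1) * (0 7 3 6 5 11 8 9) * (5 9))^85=(0 1 9 8 6 11 3 5 7)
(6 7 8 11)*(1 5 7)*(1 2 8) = (1 5 7)(2 8 11 6) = [0, 5, 8, 3, 4, 7, 2, 1, 11, 9, 10, 6]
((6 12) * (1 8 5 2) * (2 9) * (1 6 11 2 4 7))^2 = (1 5 4)(2 12)(6 11)(7 8 9)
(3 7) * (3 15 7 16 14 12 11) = [0, 1, 2, 16, 4, 5, 6, 15, 8, 9, 10, 3, 11, 13, 12, 7, 14] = (3 16 14 12 11)(7 15)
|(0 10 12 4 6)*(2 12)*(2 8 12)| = 6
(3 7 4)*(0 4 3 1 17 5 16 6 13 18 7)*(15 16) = (0 4 1 17 5 15 16 6 13 18 7 3) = [4, 17, 2, 0, 1, 15, 13, 3, 8, 9, 10, 11, 12, 18, 14, 16, 6, 5, 7]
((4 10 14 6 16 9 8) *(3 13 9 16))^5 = (16)(3 10 9 6 4 13 14 8) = ((16)(3 13 9 8 4 10 14 6))^5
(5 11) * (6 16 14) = (5 11)(6 16 14) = [0, 1, 2, 3, 4, 11, 16, 7, 8, 9, 10, 5, 12, 13, 6, 15, 14]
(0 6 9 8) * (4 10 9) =(0 6 4 10 9 8) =[6, 1, 2, 3, 10, 5, 4, 7, 0, 8, 9]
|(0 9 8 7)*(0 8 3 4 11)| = 10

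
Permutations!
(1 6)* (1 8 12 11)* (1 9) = (1 6 8 12 11 9) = [0, 6, 2, 3, 4, 5, 8, 7, 12, 1, 10, 9, 11]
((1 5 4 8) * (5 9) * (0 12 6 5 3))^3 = (0 5 1)(3 6 8)(4 9 12)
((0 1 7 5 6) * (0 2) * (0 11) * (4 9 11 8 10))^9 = ((0 1 7 5 6 2 8 10 4 9 11))^9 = (0 9 10 2 5 1 11 4 8 6 7)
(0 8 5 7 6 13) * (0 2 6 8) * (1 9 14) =[0, 9, 6, 3, 4, 7, 13, 8, 5, 14, 10, 11, 12, 2, 1] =(1 9 14)(2 6 13)(5 7 8)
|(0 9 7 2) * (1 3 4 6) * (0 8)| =20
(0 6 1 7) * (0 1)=(0 6)(1 7)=[6, 7, 2, 3, 4, 5, 0, 1]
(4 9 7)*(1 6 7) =(1 6 7 4 9) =[0, 6, 2, 3, 9, 5, 7, 4, 8, 1]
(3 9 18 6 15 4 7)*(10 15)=[0, 1, 2, 9, 7, 5, 10, 3, 8, 18, 15, 11, 12, 13, 14, 4, 16, 17, 6]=(3 9 18 6 10 15 4 7)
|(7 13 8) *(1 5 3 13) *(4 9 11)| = 6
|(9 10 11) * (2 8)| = 6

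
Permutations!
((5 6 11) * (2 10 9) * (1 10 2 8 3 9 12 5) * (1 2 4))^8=((1 10 12 5 6 11 2 4)(3 9 8))^8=(12)(3 8 9)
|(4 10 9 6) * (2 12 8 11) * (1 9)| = 20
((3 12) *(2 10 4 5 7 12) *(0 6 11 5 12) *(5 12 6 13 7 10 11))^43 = (0 13 7)(2 3 12 11)(4 10 5 6)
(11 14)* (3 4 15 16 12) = (3 4 15 16 12)(11 14) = [0, 1, 2, 4, 15, 5, 6, 7, 8, 9, 10, 14, 3, 13, 11, 16, 12]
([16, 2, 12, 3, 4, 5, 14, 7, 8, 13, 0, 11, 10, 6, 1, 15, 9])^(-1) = (0 10 12 2 1 14 6 13 9 16)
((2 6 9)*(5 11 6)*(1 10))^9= (1 10)(2 9 6 11 5)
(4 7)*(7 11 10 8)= (4 11 10 8 7)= [0, 1, 2, 3, 11, 5, 6, 4, 7, 9, 8, 10]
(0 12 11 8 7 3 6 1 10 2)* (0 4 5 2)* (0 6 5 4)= (0 12 11 8 7 3 5 2)(1 10 6)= [12, 10, 0, 5, 4, 2, 1, 3, 7, 9, 6, 8, 11]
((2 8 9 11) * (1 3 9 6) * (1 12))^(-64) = (12)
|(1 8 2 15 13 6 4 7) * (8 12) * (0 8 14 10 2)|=|(0 8)(1 12 14 10 2 15 13 6 4 7)|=10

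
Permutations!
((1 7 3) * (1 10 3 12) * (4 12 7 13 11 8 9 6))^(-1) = (1 12 4 6 9 8 11 13)(3 10)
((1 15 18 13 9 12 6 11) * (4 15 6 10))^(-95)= ((1 6 11)(4 15 18 13 9 12 10))^(-95)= (1 6 11)(4 13 10 18 12 15 9)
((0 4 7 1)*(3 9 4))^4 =((0 3 9 4 7 1))^4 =(0 7 9)(1 4 3)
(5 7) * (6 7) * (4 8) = (4 8)(5 6 7) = [0, 1, 2, 3, 8, 6, 7, 5, 4]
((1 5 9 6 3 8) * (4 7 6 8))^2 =((1 5 9 8)(3 4 7 6))^2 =(1 9)(3 7)(4 6)(5 8)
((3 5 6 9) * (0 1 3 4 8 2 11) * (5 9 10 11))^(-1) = (0 11 10 6 5 2 8 4 9 3 1)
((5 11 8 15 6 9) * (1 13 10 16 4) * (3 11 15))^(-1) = ((1 13 10 16 4)(3 11 8)(5 15 6 9))^(-1) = (1 4 16 10 13)(3 8 11)(5 9 6 15)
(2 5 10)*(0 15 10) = (0 15 10 2 5) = [15, 1, 5, 3, 4, 0, 6, 7, 8, 9, 2, 11, 12, 13, 14, 10]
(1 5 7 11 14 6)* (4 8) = (1 5 7 11 14 6)(4 8) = [0, 5, 2, 3, 8, 7, 1, 11, 4, 9, 10, 14, 12, 13, 6]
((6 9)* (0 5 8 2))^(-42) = ((0 5 8 2)(6 9))^(-42) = (9)(0 8)(2 5)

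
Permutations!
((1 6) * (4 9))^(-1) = (1 6)(4 9)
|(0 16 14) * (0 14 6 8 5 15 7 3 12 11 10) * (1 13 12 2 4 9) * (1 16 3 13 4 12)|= |(0 3 2 12 11 10)(1 4 9 16 6 8 5 15 7 13)|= 30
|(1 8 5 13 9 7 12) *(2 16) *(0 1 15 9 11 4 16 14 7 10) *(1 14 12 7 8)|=13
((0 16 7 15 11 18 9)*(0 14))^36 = (0 11)(7 9)(14 15)(16 18)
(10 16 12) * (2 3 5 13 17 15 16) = [0, 1, 3, 5, 4, 13, 6, 7, 8, 9, 2, 11, 10, 17, 14, 16, 12, 15] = (2 3 5 13 17 15 16 12 10)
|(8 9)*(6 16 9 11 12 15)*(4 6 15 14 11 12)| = |(4 6 16 9 8 12 14 11)| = 8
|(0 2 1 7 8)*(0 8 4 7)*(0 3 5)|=10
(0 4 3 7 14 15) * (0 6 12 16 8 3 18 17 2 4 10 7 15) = (0 10 7 14)(2 4 18 17)(3 15 6 12 16 8) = [10, 1, 4, 15, 18, 5, 12, 14, 3, 9, 7, 11, 16, 13, 0, 6, 8, 2, 17]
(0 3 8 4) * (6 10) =(0 3 8 4)(6 10) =[3, 1, 2, 8, 0, 5, 10, 7, 4, 9, 6]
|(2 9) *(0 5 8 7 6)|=10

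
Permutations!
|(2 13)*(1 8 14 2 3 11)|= |(1 8 14 2 13 3 11)|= 7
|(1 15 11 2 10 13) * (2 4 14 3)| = 9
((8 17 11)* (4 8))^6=(4 17)(8 11)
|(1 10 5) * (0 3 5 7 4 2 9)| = 9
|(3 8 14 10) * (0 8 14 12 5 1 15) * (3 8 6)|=10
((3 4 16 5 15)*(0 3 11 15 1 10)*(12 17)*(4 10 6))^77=(0 10 3)(1 4 5 6 16)(11 15)(12 17)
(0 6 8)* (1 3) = (0 6 8)(1 3) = [6, 3, 2, 1, 4, 5, 8, 7, 0]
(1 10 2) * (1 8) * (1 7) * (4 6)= (1 10 2 8 7)(4 6)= [0, 10, 8, 3, 6, 5, 4, 1, 7, 9, 2]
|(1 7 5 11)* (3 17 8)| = 12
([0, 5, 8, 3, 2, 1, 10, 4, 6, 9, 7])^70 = (2 7 6)(4 10 8)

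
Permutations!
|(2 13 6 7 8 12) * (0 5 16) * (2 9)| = 21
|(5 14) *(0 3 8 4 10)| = |(0 3 8 4 10)(5 14)| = 10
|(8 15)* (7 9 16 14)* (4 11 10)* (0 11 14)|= 8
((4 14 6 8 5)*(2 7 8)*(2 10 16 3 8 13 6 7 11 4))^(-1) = (2 5 8 3 16 10 6 13 7 14 4 11)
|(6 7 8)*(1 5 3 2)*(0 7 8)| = 4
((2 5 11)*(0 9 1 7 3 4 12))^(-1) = ((0 9 1 7 3 4 12)(2 5 11))^(-1) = (0 12 4 3 7 1 9)(2 11 5)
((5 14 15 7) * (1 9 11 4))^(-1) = (1 4 11 9)(5 7 15 14)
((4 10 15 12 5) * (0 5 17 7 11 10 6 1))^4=(0 1 6 4 5)(7 12 10)(11 17 15)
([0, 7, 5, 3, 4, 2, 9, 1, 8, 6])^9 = [0, 7, 5, 3, 4, 2, 9, 1, 8, 6]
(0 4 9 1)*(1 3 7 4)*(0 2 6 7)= (0 1 2 6 7 4 9 3)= [1, 2, 6, 0, 9, 5, 7, 4, 8, 3]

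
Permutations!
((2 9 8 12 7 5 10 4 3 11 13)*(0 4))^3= ((0 4 3 11 13 2 9 8 12 7 5 10))^3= (0 11 9 7)(2 12 10 3)(4 13 8 5)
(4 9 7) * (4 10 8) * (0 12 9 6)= [12, 1, 2, 3, 6, 5, 0, 10, 4, 7, 8, 11, 9]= (0 12 9 7 10 8 4 6)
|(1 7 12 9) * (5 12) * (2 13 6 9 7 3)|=6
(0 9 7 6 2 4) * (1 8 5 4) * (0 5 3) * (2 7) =[9, 8, 1, 0, 5, 4, 7, 6, 3, 2] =(0 9 2 1 8 3)(4 5)(6 7)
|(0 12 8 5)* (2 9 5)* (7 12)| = 7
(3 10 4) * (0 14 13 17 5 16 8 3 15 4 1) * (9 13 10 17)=(0 14 10 1)(3 17 5 16 8)(4 15)(9 13)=[14, 0, 2, 17, 15, 16, 6, 7, 3, 13, 1, 11, 12, 9, 10, 4, 8, 5]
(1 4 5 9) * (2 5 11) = (1 4 11 2 5 9) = [0, 4, 5, 3, 11, 9, 6, 7, 8, 1, 10, 2]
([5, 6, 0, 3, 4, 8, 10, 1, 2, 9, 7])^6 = (0 8)(1 10)(2 5)(6 7)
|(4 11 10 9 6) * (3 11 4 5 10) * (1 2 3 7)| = |(1 2 3 11 7)(5 10 9 6)| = 20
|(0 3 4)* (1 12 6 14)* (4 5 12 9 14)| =6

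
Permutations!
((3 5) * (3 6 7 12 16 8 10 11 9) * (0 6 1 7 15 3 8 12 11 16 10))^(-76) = ((0 6 15 3 5 1 7 11 9 8)(10 16 12))^(-76) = (0 5 9 15 7)(1 8 3 11 6)(10 12 16)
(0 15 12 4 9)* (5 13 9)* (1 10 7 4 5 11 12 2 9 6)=[15, 10, 9, 3, 11, 13, 1, 4, 8, 0, 7, 12, 5, 6, 14, 2]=(0 15 2 9)(1 10 7 4 11 12 5 13 6)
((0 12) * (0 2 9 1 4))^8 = (0 2 1)(4 12 9)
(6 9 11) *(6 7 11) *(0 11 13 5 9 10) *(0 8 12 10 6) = (0 11 7 13 5 9)(8 12 10) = [11, 1, 2, 3, 4, 9, 6, 13, 12, 0, 8, 7, 10, 5]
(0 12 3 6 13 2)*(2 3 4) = (0 12 4 2)(3 6 13) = [12, 1, 0, 6, 2, 5, 13, 7, 8, 9, 10, 11, 4, 3]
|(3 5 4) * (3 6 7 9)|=6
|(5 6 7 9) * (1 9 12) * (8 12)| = |(1 9 5 6 7 8 12)| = 7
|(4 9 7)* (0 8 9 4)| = |(0 8 9 7)| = 4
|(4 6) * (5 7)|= 2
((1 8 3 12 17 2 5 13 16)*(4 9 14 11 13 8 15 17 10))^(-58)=(1 17 5 3 10 9 11 16 15 2 8 12 4 14 13)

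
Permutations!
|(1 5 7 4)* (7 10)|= 5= |(1 5 10 7 4)|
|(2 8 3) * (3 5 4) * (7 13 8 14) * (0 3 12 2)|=8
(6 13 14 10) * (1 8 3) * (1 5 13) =(1 8 3 5 13 14 10 6) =[0, 8, 2, 5, 4, 13, 1, 7, 3, 9, 6, 11, 12, 14, 10]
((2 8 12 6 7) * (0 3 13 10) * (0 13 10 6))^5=((0 3 10 13 6 7 2 8 12))^5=(0 7 3 2 10 8 13 12 6)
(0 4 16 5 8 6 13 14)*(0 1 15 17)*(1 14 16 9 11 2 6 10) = (0 4 9 11 2 6 13 16 5 8 10 1 15 17) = [4, 15, 6, 3, 9, 8, 13, 7, 10, 11, 1, 2, 12, 16, 14, 17, 5, 0]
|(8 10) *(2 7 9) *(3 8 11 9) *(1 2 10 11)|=|(1 2 7 3 8 11 9 10)|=8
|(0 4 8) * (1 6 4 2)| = |(0 2 1 6 4 8)| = 6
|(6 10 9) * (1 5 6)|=|(1 5 6 10 9)|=5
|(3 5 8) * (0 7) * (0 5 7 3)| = 5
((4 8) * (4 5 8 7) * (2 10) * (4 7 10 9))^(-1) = (2 10 4 9)(5 8)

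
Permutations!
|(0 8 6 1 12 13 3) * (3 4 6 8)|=10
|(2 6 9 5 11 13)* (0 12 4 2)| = |(0 12 4 2 6 9 5 11 13)| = 9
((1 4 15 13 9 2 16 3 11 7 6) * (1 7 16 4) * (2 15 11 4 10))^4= (16)(9 15 13)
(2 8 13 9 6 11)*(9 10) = (2 8 13 10 9 6 11) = [0, 1, 8, 3, 4, 5, 11, 7, 13, 6, 9, 2, 12, 10]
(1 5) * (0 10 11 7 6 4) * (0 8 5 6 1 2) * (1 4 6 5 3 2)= (0 10 11 7 4 8 3 2)(1 5)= [10, 5, 0, 2, 8, 1, 6, 4, 3, 9, 11, 7]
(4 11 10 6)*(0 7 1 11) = (0 7 1 11 10 6 4) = [7, 11, 2, 3, 0, 5, 4, 1, 8, 9, 6, 10]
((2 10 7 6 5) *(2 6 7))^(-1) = ((2 10)(5 6))^(-1) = (2 10)(5 6)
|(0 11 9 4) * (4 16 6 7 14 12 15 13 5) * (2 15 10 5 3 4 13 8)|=39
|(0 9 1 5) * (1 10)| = 5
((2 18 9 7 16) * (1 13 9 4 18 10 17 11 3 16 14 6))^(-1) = ((1 13 9 7 14 6)(2 10 17 11 3 16)(4 18))^(-1) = (1 6 14 7 9 13)(2 16 3 11 17 10)(4 18)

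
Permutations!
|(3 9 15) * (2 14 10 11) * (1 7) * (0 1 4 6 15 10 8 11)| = |(0 1 7 4 6 15 3 9 10)(2 14 8 11)| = 36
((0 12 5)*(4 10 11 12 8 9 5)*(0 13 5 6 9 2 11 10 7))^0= ((0 8 2 11 12 4 7)(5 13)(6 9))^0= (13)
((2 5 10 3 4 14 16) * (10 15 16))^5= (2 5 15 16)(3 4 14 10)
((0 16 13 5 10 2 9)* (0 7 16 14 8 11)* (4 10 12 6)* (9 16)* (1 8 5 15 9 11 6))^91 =((0 14 5 12 1 8 6 4 10 2 16 13 15 9 7 11))^91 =(0 13 6 14 15 4 5 9 10 12 7 2 1 11 16 8)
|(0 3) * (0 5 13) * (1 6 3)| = |(0 1 6 3 5 13)| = 6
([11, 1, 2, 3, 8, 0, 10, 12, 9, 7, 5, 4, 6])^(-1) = (0 5 10 6 12 7 9 8 4 11)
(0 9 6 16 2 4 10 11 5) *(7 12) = (0 9 6 16 2 4 10 11 5)(7 12) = [9, 1, 4, 3, 10, 0, 16, 12, 8, 6, 11, 5, 7, 13, 14, 15, 2]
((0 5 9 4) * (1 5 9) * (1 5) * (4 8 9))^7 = (0 4)(8 9)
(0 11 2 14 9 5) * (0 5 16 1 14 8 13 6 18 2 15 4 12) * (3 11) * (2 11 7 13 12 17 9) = (0 3 7 13 6 18 11 15 4 17 9 16 1 14 2 8 12) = [3, 14, 8, 7, 17, 5, 18, 13, 12, 16, 10, 15, 0, 6, 2, 4, 1, 9, 11]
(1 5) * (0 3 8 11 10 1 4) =(0 3 8 11 10 1 5 4) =[3, 5, 2, 8, 0, 4, 6, 7, 11, 9, 1, 10]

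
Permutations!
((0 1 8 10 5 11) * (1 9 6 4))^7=((0 9 6 4 1 8 10 5 11))^7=(0 5 8 4 9 11 10 1 6)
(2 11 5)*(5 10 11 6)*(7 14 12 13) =[0, 1, 6, 3, 4, 2, 5, 14, 8, 9, 11, 10, 13, 7, 12] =(2 6 5)(7 14 12 13)(10 11)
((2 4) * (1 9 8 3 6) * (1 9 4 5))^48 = (9)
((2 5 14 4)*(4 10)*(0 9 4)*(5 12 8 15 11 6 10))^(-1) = (0 10 6 11 15 8 12 2 4 9)(5 14)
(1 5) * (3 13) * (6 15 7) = (1 5)(3 13)(6 15 7) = [0, 5, 2, 13, 4, 1, 15, 6, 8, 9, 10, 11, 12, 3, 14, 7]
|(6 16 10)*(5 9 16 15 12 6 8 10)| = |(5 9 16)(6 15 12)(8 10)| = 6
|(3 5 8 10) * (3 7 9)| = |(3 5 8 10 7 9)| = 6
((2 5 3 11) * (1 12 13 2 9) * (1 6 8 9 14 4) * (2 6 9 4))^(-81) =((1 12 13 6 8 4)(2 5 3 11 14))^(-81) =(1 6)(2 14 11 3 5)(4 13)(8 12)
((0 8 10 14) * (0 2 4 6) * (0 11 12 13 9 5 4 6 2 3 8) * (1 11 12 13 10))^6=(1 2 8 4 3 5 14 9 10 13 12 11 6)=((1 11 13 9 5 4 2 6 12 10 14 3 8))^6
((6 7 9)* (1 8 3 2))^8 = (6 9 7)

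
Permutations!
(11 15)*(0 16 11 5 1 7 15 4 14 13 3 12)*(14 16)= (0 14 13 3 12)(1 7 15 5)(4 16 11)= [14, 7, 2, 12, 16, 1, 6, 15, 8, 9, 10, 4, 0, 3, 13, 5, 11]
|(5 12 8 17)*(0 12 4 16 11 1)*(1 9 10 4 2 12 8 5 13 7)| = 30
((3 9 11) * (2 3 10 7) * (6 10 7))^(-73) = (2 9 7 3 11)(6 10)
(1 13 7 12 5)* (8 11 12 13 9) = (1 9 8 11 12 5)(7 13) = [0, 9, 2, 3, 4, 1, 6, 13, 11, 8, 10, 12, 5, 7]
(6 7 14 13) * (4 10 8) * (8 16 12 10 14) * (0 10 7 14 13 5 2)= (0 10 16 12 7 8 4 13 6 14 5 2)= [10, 1, 0, 3, 13, 2, 14, 8, 4, 9, 16, 11, 7, 6, 5, 15, 12]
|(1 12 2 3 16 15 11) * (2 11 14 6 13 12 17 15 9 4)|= 40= |(1 17 15 14 6 13 12 11)(2 3 16 9 4)|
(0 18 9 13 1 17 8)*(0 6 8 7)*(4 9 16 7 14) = [18, 17, 2, 3, 9, 5, 8, 0, 6, 13, 10, 11, 12, 1, 4, 15, 7, 14, 16] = (0 18 16 7)(1 17 14 4 9 13)(6 8)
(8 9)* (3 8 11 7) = (3 8 9 11 7) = [0, 1, 2, 8, 4, 5, 6, 3, 9, 11, 10, 7]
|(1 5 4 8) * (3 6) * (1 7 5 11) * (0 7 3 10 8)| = |(0 7 5 4)(1 11)(3 6 10 8)| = 4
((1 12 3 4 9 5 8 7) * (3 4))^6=(1 7 8 5 9 4 12)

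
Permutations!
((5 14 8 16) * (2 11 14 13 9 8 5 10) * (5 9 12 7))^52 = (2 9 10 14 16 11 8)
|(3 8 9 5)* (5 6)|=5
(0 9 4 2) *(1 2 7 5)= (0 9 4 7 5 1 2)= [9, 2, 0, 3, 7, 1, 6, 5, 8, 4]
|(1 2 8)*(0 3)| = 6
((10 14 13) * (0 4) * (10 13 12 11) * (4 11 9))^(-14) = ((0 11 10 14 12 9 4))^(-14) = (14)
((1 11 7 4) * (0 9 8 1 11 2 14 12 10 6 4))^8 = (0 6 2)(1 7 10)(4 14 9)(8 11 12)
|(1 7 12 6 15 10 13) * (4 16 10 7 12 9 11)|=11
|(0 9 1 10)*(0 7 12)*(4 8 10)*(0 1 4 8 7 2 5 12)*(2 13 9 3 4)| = 8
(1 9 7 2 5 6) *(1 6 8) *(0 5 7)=(0 5 8 1 9)(2 7)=[5, 9, 7, 3, 4, 8, 6, 2, 1, 0]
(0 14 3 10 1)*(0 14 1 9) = (0 1 14 3 10 9) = [1, 14, 2, 10, 4, 5, 6, 7, 8, 0, 9, 11, 12, 13, 3]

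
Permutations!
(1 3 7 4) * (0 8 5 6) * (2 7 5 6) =[8, 3, 7, 5, 1, 2, 0, 4, 6] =(0 8 6)(1 3 5 2 7 4)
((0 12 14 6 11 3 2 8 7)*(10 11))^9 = ((0 12 14 6 10 11 3 2 8 7))^9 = (0 7 8 2 3 11 10 6 14 12)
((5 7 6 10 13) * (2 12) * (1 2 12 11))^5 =((1 2 11)(5 7 6 10 13))^5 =(13)(1 11 2)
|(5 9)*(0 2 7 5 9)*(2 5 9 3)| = 4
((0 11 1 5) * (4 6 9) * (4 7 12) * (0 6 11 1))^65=((0 1 5 6 9 7 12 4 11))^65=(0 5 9 12 11 1 6 7 4)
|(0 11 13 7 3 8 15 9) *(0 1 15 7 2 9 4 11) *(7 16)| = 28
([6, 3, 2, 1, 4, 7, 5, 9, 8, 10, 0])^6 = [0, 1, 2, 3, 4, 5, 6, 7, 8, 9, 10]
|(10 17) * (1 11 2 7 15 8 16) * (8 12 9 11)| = |(1 8 16)(2 7 15 12 9 11)(10 17)| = 6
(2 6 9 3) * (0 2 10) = (0 2 6 9 3 10) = [2, 1, 6, 10, 4, 5, 9, 7, 8, 3, 0]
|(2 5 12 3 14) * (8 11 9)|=|(2 5 12 3 14)(8 11 9)|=15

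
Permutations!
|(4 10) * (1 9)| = 2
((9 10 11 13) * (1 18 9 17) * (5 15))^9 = ((1 18 9 10 11 13 17)(5 15))^9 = (1 9 11 17 18 10 13)(5 15)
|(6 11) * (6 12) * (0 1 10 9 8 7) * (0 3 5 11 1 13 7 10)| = |(0 13 7 3 5 11 12 6 1)(8 10 9)| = 9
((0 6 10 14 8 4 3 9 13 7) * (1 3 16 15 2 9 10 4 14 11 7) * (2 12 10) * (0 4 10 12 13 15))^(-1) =(0 16 4 7 11 10 6)(1 13 15 9 2 3)(8 14)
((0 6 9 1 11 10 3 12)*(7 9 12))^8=(0 12 6)(1 10 7)(3 9 11)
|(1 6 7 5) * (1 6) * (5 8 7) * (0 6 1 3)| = 10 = |(0 6 5 1 3)(7 8)|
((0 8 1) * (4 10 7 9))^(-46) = (0 1 8)(4 7)(9 10) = ((0 8 1)(4 10 7 9))^(-46)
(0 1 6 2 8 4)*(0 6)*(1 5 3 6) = [5, 0, 8, 6, 1, 3, 2, 7, 4] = (0 5 3 6 2 8 4 1)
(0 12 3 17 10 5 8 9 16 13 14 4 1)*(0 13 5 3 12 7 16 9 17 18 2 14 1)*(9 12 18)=(0 7 16 5 8 17 10 3 9 12 18 2 14 4)(1 13)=[7, 13, 14, 9, 0, 8, 6, 16, 17, 12, 3, 11, 18, 1, 4, 15, 5, 10, 2]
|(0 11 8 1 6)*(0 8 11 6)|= 4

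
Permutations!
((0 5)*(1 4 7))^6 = (7)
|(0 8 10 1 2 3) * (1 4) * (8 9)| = 8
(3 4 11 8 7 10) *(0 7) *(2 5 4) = [7, 1, 5, 2, 11, 4, 6, 10, 0, 9, 3, 8] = (0 7 10 3 2 5 4 11 8)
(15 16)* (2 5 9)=(2 5 9)(15 16)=[0, 1, 5, 3, 4, 9, 6, 7, 8, 2, 10, 11, 12, 13, 14, 16, 15]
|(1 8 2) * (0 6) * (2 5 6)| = 6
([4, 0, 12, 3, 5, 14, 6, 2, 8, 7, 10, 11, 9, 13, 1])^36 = [4, 0, 2, 3, 5, 14, 6, 7, 8, 9, 10, 11, 12, 13, 1]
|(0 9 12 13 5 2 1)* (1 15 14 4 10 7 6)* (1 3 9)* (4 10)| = 22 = |(0 1)(2 15 14 10 7 6 3 9 12 13 5)|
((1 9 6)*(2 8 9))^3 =(1 9 2 6 8)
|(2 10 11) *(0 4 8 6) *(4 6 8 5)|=6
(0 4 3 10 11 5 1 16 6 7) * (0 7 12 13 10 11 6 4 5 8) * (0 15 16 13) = [5, 13, 2, 11, 3, 1, 12, 7, 15, 9, 6, 8, 0, 10, 14, 16, 4] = (0 5 1 13 10 6 12)(3 11 8 15 16 4)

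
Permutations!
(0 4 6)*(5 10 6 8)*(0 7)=(0 4 8 5 10 6 7)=[4, 1, 2, 3, 8, 10, 7, 0, 5, 9, 6]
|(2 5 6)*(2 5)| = |(5 6)| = 2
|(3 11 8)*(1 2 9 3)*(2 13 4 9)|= 7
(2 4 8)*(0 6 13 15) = (0 6 13 15)(2 4 8) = [6, 1, 4, 3, 8, 5, 13, 7, 2, 9, 10, 11, 12, 15, 14, 0]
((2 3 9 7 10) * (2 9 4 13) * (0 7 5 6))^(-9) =((0 7 10 9 5 6)(2 3 4 13))^(-9) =(0 9)(2 13 4 3)(5 7)(6 10)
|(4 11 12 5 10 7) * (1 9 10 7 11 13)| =|(1 9 10 11 12 5 7 4 13)| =9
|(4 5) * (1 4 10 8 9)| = 6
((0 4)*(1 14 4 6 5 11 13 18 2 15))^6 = ((0 6 5 11 13 18 2 15 1 14 4))^6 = (0 2 6 15 5 1 11 14 13 4 18)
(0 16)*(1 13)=(0 16)(1 13)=[16, 13, 2, 3, 4, 5, 6, 7, 8, 9, 10, 11, 12, 1, 14, 15, 0]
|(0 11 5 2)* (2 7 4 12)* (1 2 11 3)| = 20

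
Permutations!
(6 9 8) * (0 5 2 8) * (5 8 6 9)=[8, 1, 6, 3, 4, 2, 5, 7, 9, 0]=(0 8 9)(2 6 5)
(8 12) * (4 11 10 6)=(4 11 10 6)(8 12)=[0, 1, 2, 3, 11, 5, 4, 7, 12, 9, 6, 10, 8]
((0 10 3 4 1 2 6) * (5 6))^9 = ((0 10 3 4 1 2 5 6))^9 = (0 10 3 4 1 2 5 6)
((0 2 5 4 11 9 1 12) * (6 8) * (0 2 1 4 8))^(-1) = ((0 1 12 2 5 8 6)(4 11 9))^(-1) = (0 6 8 5 2 12 1)(4 9 11)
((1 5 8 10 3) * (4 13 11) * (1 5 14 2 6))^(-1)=((1 14 2 6)(3 5 8 10)(4 13 11))^(-1)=(1 6 2 14)(3 10 8 5)(4 11 13)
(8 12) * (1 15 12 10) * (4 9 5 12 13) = (1 15 13 4 9 5 12 8 10) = [0, 15, 2, 3, 9, 12, 6, 7, 10, 5, 1, 11, 8, 4, 14, 13]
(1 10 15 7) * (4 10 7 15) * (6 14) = (15)(1 7)(4 10)(6 14) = [0, 7, 2, 3, 10, 5, 14, 1, 8, 9, 4, 11, 12, 13, 6, 15]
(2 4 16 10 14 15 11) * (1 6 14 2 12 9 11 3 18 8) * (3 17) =(1 6 14 15 17 3 18 8)(2 4 16 10)(9 11 12) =[0, 6, 4, 18, 16, 5, 14, 7, 1, 11, 2, 12, 9, 13, 15, 17, 10, 3, 8]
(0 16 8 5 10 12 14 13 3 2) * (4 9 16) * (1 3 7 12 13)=[4, 3, 0, 2, 9, 10, 6, 12, 5, 16, 13, 11, 14, 7, 1, 15, 8]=(0 4 9 16 8 5 10 13 7 12 14 1 3 2)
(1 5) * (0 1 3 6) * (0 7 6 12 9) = (0 1 5 3 12 9)(6 7) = [1, 5, 2, 12, 4, 3, 7, 6, 8, 0, 10, 11, 9]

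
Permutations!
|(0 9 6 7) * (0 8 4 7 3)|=12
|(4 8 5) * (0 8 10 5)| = |(0 8)(4 10 5)| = 6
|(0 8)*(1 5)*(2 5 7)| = 4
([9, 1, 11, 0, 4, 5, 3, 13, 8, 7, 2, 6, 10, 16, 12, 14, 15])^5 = (0 15 11 7 12 3 16 2 9 14 6 13 10)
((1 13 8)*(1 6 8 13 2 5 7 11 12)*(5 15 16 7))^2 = ((1 2 15 16 7 11 12)(6 8))^2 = (1 15 7 12 2 16 11)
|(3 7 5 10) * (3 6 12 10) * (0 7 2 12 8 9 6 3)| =|(0 7 5)(2 12 10 3)(6 8 9)| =12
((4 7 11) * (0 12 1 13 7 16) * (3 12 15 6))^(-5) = (0 13 15 7 6 11 3 4 12 16 1) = ((0 15 6 3 12 1 13 7 11 4 16))^(-5)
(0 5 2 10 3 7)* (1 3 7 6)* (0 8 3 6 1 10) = (0 5 2)(1 6 10 7 8 3) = [5, 6, 0, 1, 4, 2, 10, 8, 3, 9, 7]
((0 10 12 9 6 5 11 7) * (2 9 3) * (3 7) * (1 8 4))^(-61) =(0 7 12 10)(1 4 8)(2 3 11 5 6 9)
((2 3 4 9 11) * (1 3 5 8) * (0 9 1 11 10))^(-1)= ((0 9 10)(1 3 4)(2 5 8 11))^(-1)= (0 10 9)(1 4 3)(2 11 8 5)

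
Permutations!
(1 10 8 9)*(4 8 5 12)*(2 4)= (1 10 5 12 2 4 8 9)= [0, 10, 4, 3, 8, 12, 6, 7, 9, 1, 5, 11, 2]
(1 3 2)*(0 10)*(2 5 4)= (0 10)(1 3 5 4 2)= [10, 3, 1, 5, 2, 4, 6, 7, 8, 9, 0]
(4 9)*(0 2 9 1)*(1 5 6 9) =(0 2 1)(4 5 6 9) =[2, 0, 1, 3, 5, 6, 9, 7, 8, 4]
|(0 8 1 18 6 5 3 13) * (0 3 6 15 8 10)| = |(0 10)(1 18 15 8)(3 13)(5 6)| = 4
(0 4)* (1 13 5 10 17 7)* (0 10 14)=(0 4 10 17 7 1 13 5 14)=[4, 13, 2, 3, 10, 14, 6, 1, 8, 9, 17, 11, 12, 5, 0, 15, 16, 7]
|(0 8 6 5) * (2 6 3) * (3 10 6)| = 10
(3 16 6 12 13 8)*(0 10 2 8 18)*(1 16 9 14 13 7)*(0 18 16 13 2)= (18)(0 10)(1 13 16 6 12 7)(2 8 3 9 14)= [10, 13, 8, 9, 4, 5, 12, 1, 3, 14, 0, 11, 7, 16, 2, 15, 6, 17, 18]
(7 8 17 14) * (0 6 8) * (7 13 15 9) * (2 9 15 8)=(0 6 2 9 7)(8 17 14 13)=[6, 1, 9, 3, 4, 5, 2, 0, 17, 7, 10, 11, 12, 8, 13, 15, 16, 14]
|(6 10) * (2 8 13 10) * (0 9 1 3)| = 20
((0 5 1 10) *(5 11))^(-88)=((0 11 5 1 10))^(-88)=(0 5 10 11 1)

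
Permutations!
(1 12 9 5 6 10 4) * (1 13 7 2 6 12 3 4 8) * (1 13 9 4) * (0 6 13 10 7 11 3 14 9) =(0 6 7 2 13 11 3 1 14 9 5 12 4)(8 10) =[6, 14, 13, 1, 0, 12, 7, 2, 10, 5, 8, 3, 4, 11, 9]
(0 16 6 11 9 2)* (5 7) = (0 16 6 11 9 2)(5 7) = [16, 1, 0, 3, 4, 7, 11, 5, 8, 2, 10, 9, 12, 13, 14, 15, 6]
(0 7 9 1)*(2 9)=[7, 0, 9, 3, 4, 5, 6, 2, 8, 1]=(0 7 2 9 1)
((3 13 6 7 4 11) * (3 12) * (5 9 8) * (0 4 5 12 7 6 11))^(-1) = ((0 4)(3 13 11 7 5 9 8 12))^(-1) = (0 4)(3 12 8 9 5 7 11 13)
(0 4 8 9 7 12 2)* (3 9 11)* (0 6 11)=(0 4 8)(2 6 11 3 9 7 12)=[4, 1, 6, 9, 8, 5, 11, 12, 0, 7, 10, 3, 2]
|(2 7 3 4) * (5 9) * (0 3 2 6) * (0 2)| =6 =|(0 3 4 6 2 7)(5 9)|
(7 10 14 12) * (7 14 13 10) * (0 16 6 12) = [16, 1, 2, 3, 4, 5, 12, 7, 8, 9, 13, 11, 14, 10, 0, 15, 6] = (0 16 6 12 14)(10 13)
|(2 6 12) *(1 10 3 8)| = |(1 10 3 8)(2 6 12)| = 12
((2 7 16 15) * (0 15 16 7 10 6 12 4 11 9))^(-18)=(16)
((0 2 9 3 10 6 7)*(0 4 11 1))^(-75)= ((0 2 9 3 10 6 7 4 11 1))^(-75)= (0 6)(1 10)(2 7)(3 11)(4 9)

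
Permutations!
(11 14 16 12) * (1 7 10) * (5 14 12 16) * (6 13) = [0, 7, 2, 3, 4, 14, 13, 10, 8, 9, 1, 12, 11, 6, 5, 15, 16] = (16)(1 7 10)(5 14)(6 13)(11 12)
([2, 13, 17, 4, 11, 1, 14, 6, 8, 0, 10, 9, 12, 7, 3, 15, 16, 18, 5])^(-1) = [9, 5, 0, 14, 3, 18, 7, 13, 8, 11, 10, 4, 12, 1, 6, 15, 16, 2, 17]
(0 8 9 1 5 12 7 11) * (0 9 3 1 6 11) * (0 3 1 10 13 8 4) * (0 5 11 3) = (0 4 5 12 7)(1 11 9 6 3 10 13 8) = [4, 11, 2, 10, 5, 12, 3, 0, 1, 6, 13, 9, 7, 8]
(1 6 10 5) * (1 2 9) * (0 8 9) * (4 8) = [4, 6, 0, 3, 8, 2, 10, 7, 9, 1, 5] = (0 4 8 9 1 6 10 5 2)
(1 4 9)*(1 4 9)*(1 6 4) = [0, 9, 2, 3, 6, 5, 4, 7, 8, 1] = (1 9)(4 6)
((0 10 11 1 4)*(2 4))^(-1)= (0 4 2 1 11 10)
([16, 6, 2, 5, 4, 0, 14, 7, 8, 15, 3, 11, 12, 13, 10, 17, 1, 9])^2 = [1, 14, 2, 0, 4, 16, 10, 7, 8, 17, 5, 11, 12, 13, 3, 9, 6, 15]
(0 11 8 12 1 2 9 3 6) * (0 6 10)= (0 11 8 12 1 2 9 3 10)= [11, 2, 9, 10, 4, 5, 6, 7, 12, 3, 0, 8, 1]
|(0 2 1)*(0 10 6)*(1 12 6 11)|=|(0 2 12 6)(1 10 11)|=12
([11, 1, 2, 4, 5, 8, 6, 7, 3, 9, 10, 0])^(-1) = (0 11)(3 8 5 4)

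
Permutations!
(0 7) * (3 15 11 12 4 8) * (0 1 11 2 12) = [7, 11, 12, 15, 8, 5, 6, 1, 3, 9, 10, 0, 4, 13, 14, 2] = (0 7 1 11)(2 12 4 8 3 15)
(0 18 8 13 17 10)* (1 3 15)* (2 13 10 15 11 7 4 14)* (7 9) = (0 18 8 10)(1 3 11 9 7 4 14 2 13 17 15) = [18, 3, 13, 11, 14, 5, 6, 4, 10, 7, 0, 9, 12, 17, 2, 1, 16, 15, 8]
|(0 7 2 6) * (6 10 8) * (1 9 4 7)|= |(0 1 9 4 7 2 10 8 6)|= 9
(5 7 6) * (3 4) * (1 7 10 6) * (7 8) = (1 8 7)(3 4)(5 10 6) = [0, 8, 2, 4, 3, 10, 5, 1, 7, 9, 6]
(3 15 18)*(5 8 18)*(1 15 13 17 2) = (1 15 5 8 18 3 13 17 2) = [0, 15, 1, 13, 4, 8, 6, 7, 18, 9, 10, 11, 12, 17, 14, 5, 16, 2, 3]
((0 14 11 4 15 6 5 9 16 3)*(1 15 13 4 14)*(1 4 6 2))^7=((0 4 13 6 5 9 16 3)(1 15 2)(11 14))^7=(0 3 16 9 5 6 13 4)(1 15 2)(11 14)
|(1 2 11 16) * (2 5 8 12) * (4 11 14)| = |(1 5 8 12 2 14 4 11 16)| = 9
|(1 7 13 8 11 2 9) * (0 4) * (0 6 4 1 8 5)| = 20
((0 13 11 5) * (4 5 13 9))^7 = (0 5 4 9)(11 13)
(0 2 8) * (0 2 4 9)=(0 4 9)(2 8)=[4, 1, 8, 3, 9, 5, 6, 7, 2, 0]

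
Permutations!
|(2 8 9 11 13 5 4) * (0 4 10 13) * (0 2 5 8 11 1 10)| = 30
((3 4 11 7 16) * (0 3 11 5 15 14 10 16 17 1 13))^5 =(0 14 17 4 16 13 15 7 3 10 1 5 11)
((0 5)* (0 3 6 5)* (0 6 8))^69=(0 8 3 5 6)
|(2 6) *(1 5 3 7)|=|(1 5 3 7)(2 6)|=4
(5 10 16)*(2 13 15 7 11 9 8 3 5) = (2 13 15 7 11 9 8 3 5 10 16) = [0, 1, 13, 5, 4, 10, 6, 11, 3, 8, 16, 9, 12, 15, 14, 7, 2]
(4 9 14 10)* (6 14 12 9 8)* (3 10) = (3 10 4 8 6 14)(9 12) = [0, 1, 2, 10, 8, 5, 14, 7, 6, 12, 4, 11, 9, 13, 3]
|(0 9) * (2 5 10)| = 6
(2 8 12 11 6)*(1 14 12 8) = (1 14 12 11 6 2) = [0, 14, 1, 3, 4, 5, 2, 7, 8, 9, 10, 6, 11, 13, 12]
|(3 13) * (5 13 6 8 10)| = 6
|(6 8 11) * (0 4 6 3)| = 6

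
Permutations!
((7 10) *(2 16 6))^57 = (16)(7 10)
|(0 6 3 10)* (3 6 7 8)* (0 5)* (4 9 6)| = 6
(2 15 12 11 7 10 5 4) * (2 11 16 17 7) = [0, 1, 15, 3, 11, 4, 6, 10, 8, 9, 5, 2, 16, 13, 14, 12, 17, 7] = (2 15 12 16 17 7 10 5 4 11)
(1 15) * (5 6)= (1 15)(5 6)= [0, 15, 2, 3, 4, 6, 5, 7, 8, 9, 10, 11, 12, 13, 14, 1]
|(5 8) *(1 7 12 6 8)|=|(1 7 12 6 8 5)|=6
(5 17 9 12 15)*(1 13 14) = (1 13 14)(5 17 9 12 15) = [0, 13, 2, 3, 4, 17, 6, 7, 8, 12, 10, 11, 15, 14, 1, 5, 16, 9]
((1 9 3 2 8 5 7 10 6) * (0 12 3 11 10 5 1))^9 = ((0 12 3 2 8 1 9 11 10 6)(5 7))^9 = (0 6 10 11 9 1 8 2 3 12)(5 7)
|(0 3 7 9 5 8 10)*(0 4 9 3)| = 10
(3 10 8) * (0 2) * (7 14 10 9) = [2, 1, 0, 9, 4, 5, 6, 14, 3, 7, 8, 11, 12, 13, 10] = (0 2)(3 9 7 14 10 8)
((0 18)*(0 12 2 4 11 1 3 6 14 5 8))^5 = (0 11 5 2 6 18 1 8 4 14 12 3)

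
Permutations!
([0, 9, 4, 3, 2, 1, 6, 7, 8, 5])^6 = [0, 1, 2, 3, 4, 5, 6, 7, 8, 9]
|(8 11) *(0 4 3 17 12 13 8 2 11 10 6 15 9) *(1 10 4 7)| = 42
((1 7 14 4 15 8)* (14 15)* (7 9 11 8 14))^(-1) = (1 8 11 9)(4 14 15 7)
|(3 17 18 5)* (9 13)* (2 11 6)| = |(2 11 6)(3 17 18 5)(9 13)| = 12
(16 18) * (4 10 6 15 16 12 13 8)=(4 10 6 15 16 18 12 13 8)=[0, 1, 2, 3, 10, 5, 15, 7, 4, 9, 6, 11, 13, 8, 14, 16, 18, 17, 12]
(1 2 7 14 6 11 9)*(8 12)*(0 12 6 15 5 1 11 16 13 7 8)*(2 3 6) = [12, 3, 8, 6, 4, 1, 16, 14, 2, 11, 10, 9, 0, 7, 15, 5, 13] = (0 12)(1 3 6 16 13 7 14 15 5)(2 8)(9 11)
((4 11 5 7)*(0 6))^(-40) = ((0 6)(4 11 5 7))^(-40) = (11)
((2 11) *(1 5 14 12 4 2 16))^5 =(1 2 14 16 4 5 11 12)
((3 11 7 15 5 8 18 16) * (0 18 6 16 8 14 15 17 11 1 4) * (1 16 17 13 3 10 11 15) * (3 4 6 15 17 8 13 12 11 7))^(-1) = ((0 18 13 4)(1 6 8 15 5 14)(3 16 10 7 12 11))^(-1) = (0 4 13 18)(1 14 5 15 8 6)(3 11 12 7 10 16)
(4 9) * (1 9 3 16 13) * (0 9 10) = (0 9 4 3 16 13 1 10) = [9, 10, 2, 16, 3, 5, 6, 7, 8, 4, 0, 11, 12, 1, 14, 15, 13]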